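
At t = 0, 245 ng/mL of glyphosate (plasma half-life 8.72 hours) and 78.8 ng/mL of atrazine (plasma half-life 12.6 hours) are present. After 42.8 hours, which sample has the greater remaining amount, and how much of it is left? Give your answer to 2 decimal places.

glyphosate, 8.16 ng/mL

glyphosate: 245 × (1/2)^4.9083 ≈ 8.1589 ng/mL.
atrazine: 78.8 × (1/2)^3.3968 ≈ 7.4813 ng/mL.
Glyphosate has more remaining, at ≈ 8.1589 ng/mL.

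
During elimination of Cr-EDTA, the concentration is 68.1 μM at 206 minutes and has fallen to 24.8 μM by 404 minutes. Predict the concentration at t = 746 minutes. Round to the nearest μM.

4 μM

Over Δt = 404 − 206 = 198 minutes, the level fell by a factor of 68.1/24.8 ≈ 2.746.
n = log₂(2.746) ≈ 1.4573 half-lives, so t½ = 198/1.4573 ≈ 135.87 minutes.
From t = 404 to t = 746: 24.8 × (1/2)^((746−404)/135.87) ≈ 4.3322 μM.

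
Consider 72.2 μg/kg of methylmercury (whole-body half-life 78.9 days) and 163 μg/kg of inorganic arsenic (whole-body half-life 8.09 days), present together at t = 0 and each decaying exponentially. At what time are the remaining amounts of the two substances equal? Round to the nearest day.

11 days

Set 72.2·(1/2)^(t/78.9) = 163·(1/2)^(t/8.09).
Taking log₂: log₂(72.2/163) = t·(1/78.9 − 1/8.09).
log₂(0.44294) = -1.1748; 1/78.9 − 1/8.09 = -0.11094.
t = -1.1748 / -0.11094 ≈ 10.59 days.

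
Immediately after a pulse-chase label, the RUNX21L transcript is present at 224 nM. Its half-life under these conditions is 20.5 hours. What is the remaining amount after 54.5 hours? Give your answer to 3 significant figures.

35.5 nM

Number of half-lives: n = 54.5/20.5 ≈ 2.6585.
Remaining = 224 × (1/2)^2.6585 = 224 × 0.15838 ≈ 35.477 nM.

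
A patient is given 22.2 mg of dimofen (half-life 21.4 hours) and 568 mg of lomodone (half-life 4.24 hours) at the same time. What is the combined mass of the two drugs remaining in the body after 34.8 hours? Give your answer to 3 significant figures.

9.11 mg

dimofen: 22.2 × (1/2)^(34.8/21.4) = 22.2 × (1/2)^1.6262 ≈ 7.1916 mg.
lomodone: 568 × (1/2)^(34.8/4.24) = 568 × (1/2)^8.2075 ≈ 1.9215 mg.
Total = 7.1916 + 1.9215 ≈ 9.1131 mg.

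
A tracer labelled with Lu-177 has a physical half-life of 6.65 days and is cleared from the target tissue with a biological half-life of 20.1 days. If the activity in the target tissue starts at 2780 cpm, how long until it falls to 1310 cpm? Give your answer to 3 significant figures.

5.42 days

1/t_eff = 1/t_phys + 1/t_biol = 1/6.65 + 1/20.1 = 0.20013 per day.
t_eff = 6.65 × 20.1 / (6.65 + 20.1) ≈ 4.9968 days.
n = log₂(2780/1310) ≈ 1.0855; t = 1.0855 × 4.9968 ≈ 5.4241 days.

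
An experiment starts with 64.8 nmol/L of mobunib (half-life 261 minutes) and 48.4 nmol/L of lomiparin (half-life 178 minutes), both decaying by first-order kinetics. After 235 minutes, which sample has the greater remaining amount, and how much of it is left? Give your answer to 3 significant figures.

mobunib: 64.8 × (1/2)^0.90038 ≈ 34.716 nmol/L.
lomiparin: 48.4 × (1/2)^1.3202 ≈ 19.383 nmol/L.
Mobunib has more remaining, at ≈ 34.716 nmol/L.

mobunib, 34.7 nmol/L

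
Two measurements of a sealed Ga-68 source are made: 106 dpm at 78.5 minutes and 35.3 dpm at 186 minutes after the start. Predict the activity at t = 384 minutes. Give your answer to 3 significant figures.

Over Δt = 186 − 78.5 = 107.5 minutes, the level fell by a factor of 106/35.3 ≈ 3.0028.
n = log₂(3.0028) ≈ 1.5863 half-lives, so t½ = 107.5/1.5863 ≈ 67.767 minutes.
From t = 186 to t = 384: 35.3 × (1/2)^((384−186)/67.767) ≈ 4.6583 dpm.

4.66 dpm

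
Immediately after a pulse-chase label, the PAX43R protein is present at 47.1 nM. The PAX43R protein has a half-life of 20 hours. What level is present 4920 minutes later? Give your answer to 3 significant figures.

2.75 nM

Convert the elapsed time: 4920 minutes = 82 hours.
Number of half-lives: n = 82/20 ≈ 4.1.
Remaining = 47.1 × (1/2)^4.1 = 47.1 × 0.058315 ≈ 2.7466 nM.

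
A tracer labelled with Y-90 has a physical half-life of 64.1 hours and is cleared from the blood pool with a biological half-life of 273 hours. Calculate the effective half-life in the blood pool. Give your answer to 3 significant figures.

1/t_eff = 1/t_phys + 1/t_biol = 1/64.1 + 1/273 = 0.019264 per hour.
t_eff = 64.1 × 273 / (64.1 + 273) ≈ 51.911 hours.

51.9 hours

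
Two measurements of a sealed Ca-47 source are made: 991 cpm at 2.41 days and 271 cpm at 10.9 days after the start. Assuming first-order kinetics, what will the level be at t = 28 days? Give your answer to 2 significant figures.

Over Δt = 10.9 − 2.41 = 8.49 days, the level fell by a factor of 991/271 ≈ 3.6568.
n = log₂(3.6568) ≈ 1.8706 half-lives, so t½ = 8.49/1.8706 ≈ 4.5387 days.
From t = 10.9 to t = 28: 271 × (1/2)^((28−10.9)/4.5387) ≈ 19.898 cpm.

20 cpm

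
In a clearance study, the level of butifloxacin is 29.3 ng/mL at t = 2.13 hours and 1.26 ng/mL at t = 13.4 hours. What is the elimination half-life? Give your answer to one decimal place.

2.5 hours

Over Δt = 13.4 − 2.13 = 11.27 hours, the level fell by a factor of 29.3/1.26 ≈ 23.254.
n = log₂(23.254) ≈ 4.5394 half-lives, so t½ = 11.27/4.5394 ≈ 2.4827 hours.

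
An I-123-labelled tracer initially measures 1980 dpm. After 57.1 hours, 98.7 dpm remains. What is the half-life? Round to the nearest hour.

A/A₀ = 98.7/1980 ≈ 0.049848.
n = log₂(20.061) ≈ 4.3263 half-lives elapsed in 57.1 hours.
t½ = 57.1/4.3263 ≈ 13.198 hours.

13 hours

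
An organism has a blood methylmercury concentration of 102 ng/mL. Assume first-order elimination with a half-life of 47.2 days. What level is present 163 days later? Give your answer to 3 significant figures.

Number of half-lives: n = 163/47.2 ≈ 3.4534.
Remaining = 102 × (1/2)^3.4534 = 102 × 0.091291 ≈ 9.3116 ng/mL.

9.31 ng/mL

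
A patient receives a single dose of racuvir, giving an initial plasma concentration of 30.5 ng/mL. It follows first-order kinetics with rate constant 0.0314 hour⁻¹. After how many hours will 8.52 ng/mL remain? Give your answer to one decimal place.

40.6 hours

t½ = ln 2 / k = 0.69315 / 0.0314 ≈ 22.075 hours.
Fraction remaining = 8.52/30.5 ≈ 0.27934.
n = log₂(30.5/8.52) = ln(3.5798)/ln 2 ≈ 1.8399 half-lives.
t = n × t½ = 1.8399 × 22.075 ≈ 40.615 hours.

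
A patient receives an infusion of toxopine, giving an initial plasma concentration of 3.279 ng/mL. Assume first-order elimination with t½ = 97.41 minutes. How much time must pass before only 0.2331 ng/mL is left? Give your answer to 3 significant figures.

372 minutes

Fraction remaining = 0.2331/3.279 ≈ 0.071089.
n = log₂(3.279/0.2331) = ln(14.067)/ln 2 ≈ 3.8142 half-lives.
t = n × t½ = 3.8142 × 97.41 ≈ 371.54 minutes.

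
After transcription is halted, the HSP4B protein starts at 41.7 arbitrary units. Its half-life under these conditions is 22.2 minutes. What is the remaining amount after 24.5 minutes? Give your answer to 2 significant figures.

Number of half-lives: n = 24.5/22.2 ≈ 1.1036.
Remaining = 41.7 × (1/2)^1.1036 = 41.7 × 0.46535 ≈ 19.405 arbitrary units.

19 arbitrary units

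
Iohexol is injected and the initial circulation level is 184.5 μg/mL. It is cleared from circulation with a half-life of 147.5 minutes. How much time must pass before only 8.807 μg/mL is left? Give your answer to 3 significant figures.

647 minutes

Fraction remaining = 8.807/184.5 ≈ 0.047734.
n = log₂(184.5/8.807) = ln(20.949)/ln 2 ≈ 4.3888 half-lives.
t = n × t½ = 4.3888 × 147.5 ≈ 647.35 minutes.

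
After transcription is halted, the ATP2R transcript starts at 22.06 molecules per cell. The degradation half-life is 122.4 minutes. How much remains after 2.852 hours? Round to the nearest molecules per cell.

8 molecules per cell

Convert the elapsed time: 2.852 hours = 171.12 minutes.
Number of half-lives: n = 171.12/122.4 ≈ 1.398.
Remaining = 22.06 × (1/2)^1.398 = 22.06 × 0.37944 ≈ 8.3705 molecules per cell.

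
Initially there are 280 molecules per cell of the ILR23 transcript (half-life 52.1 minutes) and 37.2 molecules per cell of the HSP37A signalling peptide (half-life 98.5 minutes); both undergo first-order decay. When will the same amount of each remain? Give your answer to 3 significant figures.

Set 280·(1/2)^(t/52.1) = 37.2·(1/2)^(t/98.5).
Taking log₂: log₂(280/37.2) = t·(1/52.1 − 1/98.5).
log₂(7.5269) = 2.9121; 1/52.1 − 1/98.5 = 0.0090416.
t = 2.9121 / 0.0090416 ≈ 322.07 minutes.

322 minutes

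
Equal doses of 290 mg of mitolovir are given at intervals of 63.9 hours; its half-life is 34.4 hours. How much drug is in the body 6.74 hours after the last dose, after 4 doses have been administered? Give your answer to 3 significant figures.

348 mg

The 4 doses were given 198.44, 134.54, 70.64, 6.74 hours ago.
Total = 290·(1/2)^(198.44/34.4) + 290·(1/2)^(134.54/34.4) + 290·(1/2)^(70.64/34.4) + 290·(1/2)^(6.74/34.4)
      = 5.3196 + 19.278 + 69.861 + 253.17 ≈ 347.63 mg.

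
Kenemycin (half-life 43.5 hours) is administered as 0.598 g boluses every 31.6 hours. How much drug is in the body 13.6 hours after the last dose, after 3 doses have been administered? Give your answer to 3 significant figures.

The 3 doses were given 76.8, 45.2, 13.6 hours ago.
Total = 0.598·(1/2)^(76.8/43.5) + 0.598·(1/2)^(45.2/43.5) + 0.598·(1/2)^(13.6/43.5)
      = 0.17588 + 0.29101 + 0.48149 ≈ 0.94838 g.

0.948 g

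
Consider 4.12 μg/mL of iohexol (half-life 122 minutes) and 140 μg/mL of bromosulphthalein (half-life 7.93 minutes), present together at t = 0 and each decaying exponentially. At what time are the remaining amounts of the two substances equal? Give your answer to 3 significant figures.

43.1 minutes

Set 4.12·(1/2)^(t/122) = 140·(1/2)^(t/7.93).
Taking log₂: log₂(4.12/140) = t·(1/122 − 1/7.93).
log₂(0.029429) = -5.0866; 1/122 − 1/7.93 = -0.11791.
t = -5.0866 / -0.11791 ≈ 43.141 minutes.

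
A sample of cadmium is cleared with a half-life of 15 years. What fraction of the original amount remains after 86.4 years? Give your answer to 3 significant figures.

0.0185

n = 86.4/15 ≈ 5.76 half-lives.
Fraction remaining = (1/2)^5.76 ≈ 0.018453.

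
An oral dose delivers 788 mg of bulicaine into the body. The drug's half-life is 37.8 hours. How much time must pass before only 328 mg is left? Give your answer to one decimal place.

Fraction remaining = 328/788 ≈ 0.41624.
n = log₂(788/328) = ln(2.4024)/ln 2 ≈ 1.2645 half-lives.
t = n × t½ = 1.2645 × 37.8 ≈ 47.798 hours.

47.8 hours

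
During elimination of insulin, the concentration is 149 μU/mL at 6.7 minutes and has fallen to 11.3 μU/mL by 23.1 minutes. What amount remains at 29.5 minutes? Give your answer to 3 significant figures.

Over Δt = 23.1 − 6.7 = 16.4 minutes, the level fell by a factor of 149/11.3 ≈ 13.186.
n = log₂(13.186) ≈ 3.7209 half-lives, so t½ = 16.4/3.7209 ≈ 4.4075 minutes.
From t = 23.1 to t = 29.5: 11.3 × (1/2)^((29.5−23.1)/4.4075) ≈ 4.1301 μU/mL.

4.13 μU/mL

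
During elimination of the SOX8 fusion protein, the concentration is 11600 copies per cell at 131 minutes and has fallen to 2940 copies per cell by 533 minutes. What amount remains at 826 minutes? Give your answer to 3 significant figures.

Over Δt = 533 − 131 = 402 minutes, the level fell by a factor of 11600/2940 ≈ 3.9456.
n = log₂(3.9456) ≈ 1.9802 half-lives, so t½ = 402/1.9802 ≈ 203.01 minutes.
From t = 533 to t = 826: 2940 × (1/2)^((826−533)/203.01) ≈ 1081.1 copies per cell.

1080 copies per cell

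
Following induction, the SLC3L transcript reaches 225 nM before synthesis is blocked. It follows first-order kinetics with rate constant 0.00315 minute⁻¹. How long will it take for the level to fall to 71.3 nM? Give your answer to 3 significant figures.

365 minutes

t½ = ln 2 / λ = 0.69315 / 0.00315 ≈ 220.05 minutes.
Fraction remaining = 71.3/225 ≈ 0.31689.
n = log₂(225/71.3) = ln(3.1557)/ln 2 ≈ 1.658 half-lives.
t = n × t½ = 1.658 × 220.05 ≈ 364.83 minutes.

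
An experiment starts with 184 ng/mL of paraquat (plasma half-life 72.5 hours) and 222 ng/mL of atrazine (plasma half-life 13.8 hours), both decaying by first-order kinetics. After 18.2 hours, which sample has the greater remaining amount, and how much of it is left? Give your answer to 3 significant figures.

paraquat: 184 × (1/2)^0.25103 ≈ 154.61 ng/mL.
atrazine: 222 × (1/2)^1.3188 ≈ 88.99 ng/mL.
Paraquat has more remaining, at ≈ 154.61 ng/mL.

paraquat, 155 ng/mL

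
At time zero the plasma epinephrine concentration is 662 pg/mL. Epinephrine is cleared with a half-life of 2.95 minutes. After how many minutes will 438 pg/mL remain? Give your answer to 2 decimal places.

Fraction remaining = 438/662 ≈ 0.66163.
n = log₂(662/438) = ln(1.5114)/ln 2 ≈ 0.5959 half-lives.
t = n × t½ = 0.5959 × 2.95 ≈ 1.7579 minutes.

1.76 minutes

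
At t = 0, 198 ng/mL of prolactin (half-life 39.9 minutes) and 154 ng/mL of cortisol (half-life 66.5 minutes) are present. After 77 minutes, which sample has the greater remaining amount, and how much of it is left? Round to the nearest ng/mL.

cortisol, 69 ng/mL

prolactin: 198 × (1/2)^1.9298 ≈ 51.967 ng/mL.
cortisol: 154 × (1/2)^1.1579 ≈ 69.018 ng/mL.
Cortisol has more remaining, at ≈ 69.018 ng/mL.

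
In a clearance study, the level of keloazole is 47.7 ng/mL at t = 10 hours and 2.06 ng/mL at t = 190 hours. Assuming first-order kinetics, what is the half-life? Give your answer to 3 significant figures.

Over Δt = 190 − 10 = 180 hours, the level fell by a factor of 47.7/2.06 ≈ 23.155.
n = log₂(23.155) ≈ 4.5333 half-lives, so t½ = 180/4.5333 ≈ 39.706 hours.

39.7 hours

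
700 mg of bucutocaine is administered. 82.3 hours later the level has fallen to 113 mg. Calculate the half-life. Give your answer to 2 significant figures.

A/A₀ = 113/700 ≈ 0.16143.
n = log₂(6.1947) ≈ 2.631 half-lives elapsed in 82.3 hours.
t½ = 82.3/2.631 ≈ 31.28 hours.

31 hours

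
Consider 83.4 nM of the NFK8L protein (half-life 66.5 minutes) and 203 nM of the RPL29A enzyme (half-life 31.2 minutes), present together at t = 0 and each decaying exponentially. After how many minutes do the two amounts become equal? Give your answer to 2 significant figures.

Set 83.4·(1/2)^(t/66.5) = 203·(1/2)^(t/31.2).
Taking log₂: log₂(83.4/203) = t·(1/66.5 − 1/31.2).
log₂(0.41084) = -1.2834; 1/66.5 − 1/31.2 = -0.017014.
t = -1.2834 / -0.017014 ≈ 75.431 minutes.

75 minutes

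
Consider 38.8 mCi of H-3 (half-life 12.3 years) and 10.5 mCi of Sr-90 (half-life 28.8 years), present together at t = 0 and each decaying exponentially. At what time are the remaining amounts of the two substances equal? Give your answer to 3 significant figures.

40.5 years

Set 38.8·(1/2)^(t/12.3) = 10.5·(1/2)^(t/28.8).
Taking log₂: log₂(38.8/10.5) = t·(1/12.3 − 1/28.8).
log₂(3.6952) = 1.8857; 1/12.3 − 1/28.8 = 0.046579.
t = 1.8857 / 0.046579 ≈ 40.484 years.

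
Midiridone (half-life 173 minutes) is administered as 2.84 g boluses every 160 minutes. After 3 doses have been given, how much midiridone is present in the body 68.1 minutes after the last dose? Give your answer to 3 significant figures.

The 3 doses were given 388.1, 228.1, 68.1 minutes ago.
Total = 2.84·(1/2)^(388.1/173) + 2.84·(1/2)^(228.1/173) + 2.84·(1/2)^(68.1/173)
      = 0.59979 + 1.1387 + 2.1618 ≈ 3.9003 g.

3.90 g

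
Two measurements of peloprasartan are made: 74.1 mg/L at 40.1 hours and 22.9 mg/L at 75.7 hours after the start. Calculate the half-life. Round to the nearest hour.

Over Δt = 75.7 − 40.1 = 35.6 hours, the level fell by a factor of 74.1/22.9 ≈ 3.2358.
n = log₂(3.2358) ≈ 1.6941 half-lives, so t½ = 35.6/1.6941 ≈ 21.014 hours.

21 hours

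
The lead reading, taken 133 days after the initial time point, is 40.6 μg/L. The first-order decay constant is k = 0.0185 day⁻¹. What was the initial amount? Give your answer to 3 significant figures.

t½ = ln 2 / k = 0.69315 / 0.0185 ≈ 37.467 days.
Number of half-lives elapsed: n = 133/37.467 ≈ 3.5498.
A₀ = A × 2^n = 40.6 × 2^3.5498 = 40.6 × 11.711 ≈ 475.45 μg/L.

475 μg/L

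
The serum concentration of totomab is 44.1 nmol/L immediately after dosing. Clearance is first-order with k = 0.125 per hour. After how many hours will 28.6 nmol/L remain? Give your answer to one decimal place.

t½ = ln 2 / k = 0.69315 / 0.125 ≈ 5.5452 hours.
Fraction remaining = 28.6/44.1 ≈ 0.64853.
n = log₂(44.1/28.6) = ln(1.542)/ln 2 ≈ 0.62476 half-lives.
t = n × t½ = 0.62476 × 5.5452 ≈ 3.4644 hours.

3.5 hours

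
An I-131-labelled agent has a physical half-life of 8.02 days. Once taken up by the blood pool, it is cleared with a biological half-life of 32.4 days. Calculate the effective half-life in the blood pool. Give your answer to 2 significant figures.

1/t_eff = 1/t_phys + 1/t_biol = 1/8.02 + 1/32.4 = 0.15555 per day.
t_eff = 8.02 × 32.4 / (8.02 + 32.4) ≈ 6.4287 days.

6.4 days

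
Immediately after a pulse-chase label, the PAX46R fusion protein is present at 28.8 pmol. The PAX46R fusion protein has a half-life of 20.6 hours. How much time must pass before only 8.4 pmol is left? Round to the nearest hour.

37 hours

Fraction remaining = 8.4/28.8 ≈ 0.29167.
n = log₂(28.8/8.4) = ln(3.4286)/ln 2 ≈ 1.7776 half-lives.
t = n × t½ = 1.7776 × 20.6 ≈ 36.619 hours.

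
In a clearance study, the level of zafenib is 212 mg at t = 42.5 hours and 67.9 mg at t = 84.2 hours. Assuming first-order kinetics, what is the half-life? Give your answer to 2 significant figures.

Over Δt = 84.2 − 42.5 = 41.7 hours, the level fell by a factor of 212/67.9 ≈ 3.1222.
n = log₂(3.1222) ≈ 1.6426 half-lives, so t½ = 41.7/1.6426 ≈ 25.387 hours.

25 hours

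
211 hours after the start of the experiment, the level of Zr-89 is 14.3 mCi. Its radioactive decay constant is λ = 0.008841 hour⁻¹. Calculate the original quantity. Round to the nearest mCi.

92 mCi

t½ = ln 2 / λ = 0.69315 / 0.008841 ≈ 78.401 hours.
Number of half-lives elapsed: n = 211/78.401 ≈ 2.6913.
A₀ = A × 2^n = 14.3 × 2^2.6913 = 14.3 × 6.4588 ≈ 92.362 mCi.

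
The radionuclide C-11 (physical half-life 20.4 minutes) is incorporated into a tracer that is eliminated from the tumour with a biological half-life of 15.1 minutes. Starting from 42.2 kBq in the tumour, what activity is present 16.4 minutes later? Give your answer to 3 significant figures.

1/t_eff = 1/t_phys + 1/t_biol = 1/20.4 + 1/15.1 = 0.11524 per minute.
t_eff = 20.4 × 15.1 / (20.4 + 15.1) ≈ 8.6772 minutes.
Remaining = 42.2 × (1/2)^(16.4/8.6772) = 42.2 × (1/2)^1.89 ≈ 11.386 kBq.

11.4 kBq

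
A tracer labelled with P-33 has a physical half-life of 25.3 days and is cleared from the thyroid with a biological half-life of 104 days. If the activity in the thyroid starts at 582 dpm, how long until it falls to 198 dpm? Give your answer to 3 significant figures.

1/t_eff = 1/t_phys + 1/t_biol = 1/25.3 + 1/104 = 0.049141 per day.
t_eff = 25.3 × 104 / (25.3 + 104) ≈ 20.35 days.
n = log₂(582/198) ≈ 1.5555; t = 1.5555 × 20.35 ≈ 31.654 days.

31.7 days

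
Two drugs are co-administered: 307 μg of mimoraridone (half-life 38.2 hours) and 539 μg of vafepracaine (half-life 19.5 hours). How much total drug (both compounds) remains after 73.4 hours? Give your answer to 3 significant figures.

121 μg

mimoraridone: 307 × (1/2)^(73.4/38.2) = 307 × (1/2)^1.9215 ≈ 81.044 μg.
vafepracaine: 539 × (1/2)^(73.4/19.5) = 539 × (1/2)^3.7641 ≈ 39.672 μg.
Total = 81.044 + 39.672 ≈ 120.72 μg.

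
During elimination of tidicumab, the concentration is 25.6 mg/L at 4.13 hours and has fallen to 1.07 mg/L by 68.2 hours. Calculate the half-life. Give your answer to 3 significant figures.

14.0 hours

Over Δt = 68.2 − 4.13 = 64.07 hours, the level fell by a factor of 25.6/1.07 ≈ 23.925.
n = log₂(23.925) ≈ 4.5805 half-lives, so t½ = 64.07/4.5805 ≈ 13.988 hours.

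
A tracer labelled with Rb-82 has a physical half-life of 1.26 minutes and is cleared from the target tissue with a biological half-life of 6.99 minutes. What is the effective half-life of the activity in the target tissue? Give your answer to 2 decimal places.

1/t_eff = 1/t_phys + 1/t_biol = 1/1.26 + 1/6.99 = 0.93671 per minute.
t_eff = 1.26 × 6.99 / (1.26 + 6.99) ≈ 1.0676 minutes.

1.07 minutes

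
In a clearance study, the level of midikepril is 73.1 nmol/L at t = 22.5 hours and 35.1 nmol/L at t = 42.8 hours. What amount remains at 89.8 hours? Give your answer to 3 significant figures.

6.42 nmol/L

Over Δt = 42.8 − 22.5 = 20.3 hours, the level fell by a factor of 73.1/35.1 ≈ 2.0826.
n = log₂(2.0826) ≈ 1.0584 half-lives, so t½ = 20.3/1.0584 ≈ 19.18 hours.
From t = 42.8 to t = 89.8: 35.1 × (1/2)^((89.8−42.8)/19.18) ≈ 6.4215 nmol/L.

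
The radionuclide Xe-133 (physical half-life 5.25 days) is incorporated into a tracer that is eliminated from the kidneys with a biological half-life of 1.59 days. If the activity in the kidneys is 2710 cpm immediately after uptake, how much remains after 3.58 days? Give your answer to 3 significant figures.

1/t_eff = 1/t_phys + 1/t_biol = 1/5.25 + 1/1.59 = 0.81941 per day.
t_eff = 5.25 × 1.59 / (5.25 + 1.59) ≈ 1.2204 days.
Remaining = 2710 × (1/2)^(3.58/1.2204) = 2710 × (1/2)^2.9335 ≈ 354.74 cpm.

355 cpm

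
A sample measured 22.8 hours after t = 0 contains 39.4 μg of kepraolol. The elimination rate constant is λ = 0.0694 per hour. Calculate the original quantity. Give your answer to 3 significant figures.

192 μg

t½ = ln 2 / λ = 0.69315 / 0.0694 ≈ 9.9877 hours.
Number of half-lives elapsed: n = 22.8/9.9877 ≈ 2.2828.
A₀ = A × 2^n = 39.4 × 2^2.2828 = 39.4 × 4.8662 ≈ 191.73 μg.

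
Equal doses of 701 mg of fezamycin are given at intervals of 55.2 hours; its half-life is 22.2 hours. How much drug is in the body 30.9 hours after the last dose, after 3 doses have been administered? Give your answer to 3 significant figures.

323 mg

The 3 doses were given 141.3, 86.1, 30.9 hours ago.
Total = 701·(1/2)^(141.3/22.2) + 701·(1/2)^(86.1/22.2) + 701·(1/2)^(30.9/22.2)
      = 8.5056 + 47.666 + 267.13 ≈ 323.3 mg.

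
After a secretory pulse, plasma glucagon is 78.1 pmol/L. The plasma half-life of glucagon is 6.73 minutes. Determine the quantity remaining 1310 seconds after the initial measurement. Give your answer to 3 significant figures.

Convert the elapsed time: 1310 seconds = 21.8333 minutes.
Number of half-lives: n = 21.8333/6.73 ≈ 3.2442.
Remaining = 78.1 × (1/2)^3.2442 = 78.1 × 0.10554 ≈ 8.2424 pmol/L.

8.24 pmol/L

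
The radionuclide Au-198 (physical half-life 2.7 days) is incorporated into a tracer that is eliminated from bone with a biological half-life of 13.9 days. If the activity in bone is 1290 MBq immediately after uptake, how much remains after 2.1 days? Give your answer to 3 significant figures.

1/t_eff = 1/t_phys + 1/t_biol = 1/2.7 + 1/13.9 = 0.44231 per day.
t_eff = 2.7 × 13.9 / (2.7 + 13.9) ≈ 2.2608 days.
Remaining = 1290 × (1/2)^(2.1/2.2608) = 1290 × (1/2)^0.92886 ≈ 677.6 MBq.

678 MBq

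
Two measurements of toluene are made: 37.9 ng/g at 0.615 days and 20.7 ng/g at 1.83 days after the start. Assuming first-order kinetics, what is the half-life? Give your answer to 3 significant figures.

Over Δt = 1.83 − 0.615 = 1.215 days, the level fell by a factor of 37.9/20.7 ≈ 1.8309.
n = log₂(1.8309) ≈ 0.87257 half-lives, so t½ = 1.215/0.87257 ≈ 1.3924 days.

1.39 days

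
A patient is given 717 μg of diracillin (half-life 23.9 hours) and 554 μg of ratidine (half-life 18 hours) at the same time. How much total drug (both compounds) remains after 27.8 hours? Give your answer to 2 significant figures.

diracillin: 717 × (1/2)^(27.8/23.9) = 717 × (1/2)^1.1632 ≈ 320.16 μg.
ratidine: 554 × (1/2)^(27.8/18) = 554 × (1/2)^1.5444 ≈ 189.93 μg.
Total = 320.16 + 189.93 ≈ 510.09 μg.

510 μg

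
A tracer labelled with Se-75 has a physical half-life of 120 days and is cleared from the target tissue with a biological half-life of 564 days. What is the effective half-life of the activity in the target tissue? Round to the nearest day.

1/t_eff = 1/t_phys + 1/t_biol = 1/120 + 1/564 = 0.010106 per day.
t_eff = 120 × 564 / (120 + 564) ≈ 98.947 days.

99 days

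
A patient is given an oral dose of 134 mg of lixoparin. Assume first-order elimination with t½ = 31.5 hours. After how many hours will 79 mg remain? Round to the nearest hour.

Fraction remaining = 79/134 ≈ 0.58955.
n = log₂(134/79) = ln(1.6962)/ln 2 ≈ 0.76231 half-lives.
t = n × t½ = 0.76231 × 31.5 ≈ 24.013 hours.

24 hours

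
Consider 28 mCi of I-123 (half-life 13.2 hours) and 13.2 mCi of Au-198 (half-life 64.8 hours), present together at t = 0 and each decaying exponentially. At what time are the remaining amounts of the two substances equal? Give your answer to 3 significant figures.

Set 28·(1/2)^(t/13.2) = 13.2·(1/2)^(t/64.8).
Taking log₂: log₂(28/13.2) = t·(1/13.2 − 1/64.8).
log₂(2.1212) = 1.0849; 1/13.2 − 1/64.8 = 0.060325.
t = 1.0849 / 0.060325 ≈ 17.984 hours.

18.0 hours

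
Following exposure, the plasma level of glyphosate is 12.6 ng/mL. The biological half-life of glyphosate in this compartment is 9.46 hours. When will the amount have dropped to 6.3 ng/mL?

9.46 hours

6.3/12.6 = 1/2, so 1 half-life has elapsed.
t = 1 × 9.46 = 9.46 hours.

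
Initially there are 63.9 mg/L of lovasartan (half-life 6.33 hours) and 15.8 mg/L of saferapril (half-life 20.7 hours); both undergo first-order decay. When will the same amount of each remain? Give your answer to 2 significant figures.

18 hours

Set 63.9·(1/2)^(t/6.33) = 15.8·(1/2)^(t/20.7).
Taking log₂: log₂(63.9/15.8) = t·(1/6.33 − 1/20.7).
log₂(4.0443) = 2.0159; 1/6.33 − 1/20.7 = 0.10967.
t = 2.0159 / 0.10967 ≈ 18.382 hours.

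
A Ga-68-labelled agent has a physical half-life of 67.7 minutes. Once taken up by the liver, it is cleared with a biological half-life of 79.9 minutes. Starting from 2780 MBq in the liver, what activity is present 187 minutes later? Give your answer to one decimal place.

80.9 MBq

1/t_eff = 1/t_phys + 1/t_biol = 1/67.7 + 1/79.9 = 0.027287 per minute.
t_eff = 67.7 × 79.9 / (67.7 + 79.9) ≈ 36.648 minutes.
Remaining = 2780 × (1/2)^(187/36.648) = 2780 × (1/2)^5.1026 ≈ 80.911 MBq.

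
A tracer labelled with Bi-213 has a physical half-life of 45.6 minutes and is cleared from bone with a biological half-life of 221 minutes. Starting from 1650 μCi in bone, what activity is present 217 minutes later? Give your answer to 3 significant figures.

1/t_eff = 1/t_phys + 1/t_biol = 1/45.6 + 1/221 = 0.026455 per minute.
t_eff = 45.6 × 221 / (45.6 + 221) ≈ 37.8 minutes.
Remaining = 1650 × (1/2)^(217/37.8) = 1650 × (1/2)^5.7407 ≈ 30.858 μCi.

30.9 μCi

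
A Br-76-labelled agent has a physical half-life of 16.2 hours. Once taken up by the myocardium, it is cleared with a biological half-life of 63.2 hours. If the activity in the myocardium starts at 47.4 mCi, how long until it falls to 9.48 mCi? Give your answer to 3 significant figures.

1/t_eff = 1/t_phys + 1/t_biol = 1/16.2 + 1/63.2 = 0.077551 per hour.
t_eff = 16.2 × 63.2 / (16.2 + 63.2) ≈ 12.895 hours.
n = log₂(47.4/9.48) ≈ 2.3219; t = 2.3219 × 12.895 ≈ 29.941 hours.

29.9 hours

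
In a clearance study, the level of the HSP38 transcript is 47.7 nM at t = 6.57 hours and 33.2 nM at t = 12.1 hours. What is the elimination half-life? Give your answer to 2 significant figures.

11 hours

Over Δt = 12.1 − 6.57 = 5.53 hours, the level fell by a factor of 47.7/33.2 ≈ 1.4367.
n = log₂(1.4367) ≈ 0.52281 half-lives, so t½ = 5.53/0.52281 ≈ 10.578 hours.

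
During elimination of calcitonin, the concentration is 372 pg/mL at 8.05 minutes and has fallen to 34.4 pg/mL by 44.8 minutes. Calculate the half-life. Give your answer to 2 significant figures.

11 minutes

Over Δt = 44.8 − 8.05 = 36.75 minutes, the level fell by a factor of 372/34.4 ≈ 10.814.
n = log₂(10.814) ≈ 3.4348 half-lives, so t½ = 36.75/3.4348 ≈ 10.699 minutes.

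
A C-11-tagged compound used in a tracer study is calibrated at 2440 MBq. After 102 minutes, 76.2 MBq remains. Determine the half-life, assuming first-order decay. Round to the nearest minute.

A/A₀ = 76.2/2440 ≈ 0.03123.
n = log₂(32.021) ≈ 5.0009 half-lives elapsed in 102 minutes.
t½ = 102/5.0009 ≈ 20.396 minutes.

20 minutes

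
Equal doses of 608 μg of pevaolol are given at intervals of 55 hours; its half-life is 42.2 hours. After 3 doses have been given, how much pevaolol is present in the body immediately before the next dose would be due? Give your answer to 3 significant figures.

387 μg

The 3 doses were given 165, 110, 55 hours ago.
Total = 608·(1/2)^(165/42.2) + 608·(1/2)^(110/42.2) + 608·(1/2)^(55/42.2)
      = 40.447 + 99.822 + 246.36 ≈ 386.63 μg.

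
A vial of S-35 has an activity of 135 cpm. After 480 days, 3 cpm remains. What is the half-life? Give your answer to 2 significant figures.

87 days

A/A₀ = 3/135 ≈ 0.022222.
n = log₂(45) ≈ 5.4919 half-lives elapsed in 480 days.
t½ = 480/5.4919 ≈ 87.402 days.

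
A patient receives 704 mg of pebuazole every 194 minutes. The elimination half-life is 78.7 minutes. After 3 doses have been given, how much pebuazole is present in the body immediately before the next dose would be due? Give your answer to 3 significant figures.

155 mg

The 3 doses were given 582, 388, 194 minutes ago.
Total = 704·(1/2)^(582/78.7) + 704·(1/2)^(388/78.7) + 704·(1/2)^(194/78.7)
      = 4.1822 + 23.092 + 127.5 ≈ 154.78 mg.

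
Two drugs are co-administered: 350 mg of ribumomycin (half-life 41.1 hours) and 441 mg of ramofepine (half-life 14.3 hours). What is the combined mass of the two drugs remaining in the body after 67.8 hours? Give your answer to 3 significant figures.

ribumomycin: 350 × (1/2)^(67.8/41.1) = 350 × (1/2)^1.6496 ≈ 111.55 mg.
ramofepine: 441 × (1/2)^(67.8/14.3) = 441 × (1/2)^4.7413 ≈ 16.488 mg.
Total = 111.55 + 16.488 ≈ 128.04 mg.

128 mg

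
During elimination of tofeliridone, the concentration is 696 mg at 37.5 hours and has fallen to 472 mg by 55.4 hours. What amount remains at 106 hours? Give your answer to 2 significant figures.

Over Δt = 55.4 − 37.5 = 17.9 hours, the level fell by a factor of 696/472 ≈ 1.4746.
n = log₂(1.4746) ≈ 0.5603 half-lives, so t½ = 17.9/0.5603 ≈ 31.947 hours.
From t = 55.4 to t = 106: 472 × (1/2)^((106−55.4)/31.947) ≈ 157.45 mg.

160 mg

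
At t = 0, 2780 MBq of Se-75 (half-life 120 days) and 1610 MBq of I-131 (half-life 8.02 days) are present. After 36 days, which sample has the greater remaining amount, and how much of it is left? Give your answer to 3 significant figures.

Se-75: 2780 × (1/2)^0.3 ≈ 2258.1 MBq.
I-131: 1610 × (1/2)^4.4888 ≈ 71.708 MBq.
Se-75 has more remaining, at ≈ 2258.1 MBq.

Se-75, 2260 MBq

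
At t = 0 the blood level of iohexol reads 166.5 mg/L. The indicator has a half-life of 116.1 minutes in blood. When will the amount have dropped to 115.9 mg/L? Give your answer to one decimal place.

60.7 minutes

Fraction remaining = 115.9/166.5 ≈ 0.6961.
n = log₂(166.5/115.9) = ln(1.4366)/ln 2 ≈ 0.52264 half-lives.
t = n × t½ = 0.52264 × 116.1 ≈ 60.679 minutes.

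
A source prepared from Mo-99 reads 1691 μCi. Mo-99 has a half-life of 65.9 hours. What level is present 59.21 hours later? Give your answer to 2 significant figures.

910 μCi

Number of half-lives: n = 59.21/65.9 ≈ 0.89848.
Remaining = 1691 × (1/2)^0.89848 = 1691 × 0.53645 ≈ 907.14 μCi.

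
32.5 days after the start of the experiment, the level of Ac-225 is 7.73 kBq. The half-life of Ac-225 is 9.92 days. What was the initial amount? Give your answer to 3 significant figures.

Number of half-lives elapsed: n = 32.5/9.92 ≈ 3.2762.
A₀ = A × 2^n = 7.73 × 2^3.2762 = 7.73 × 9.6881 ≈ 74.889 kBq.

74.9 kBq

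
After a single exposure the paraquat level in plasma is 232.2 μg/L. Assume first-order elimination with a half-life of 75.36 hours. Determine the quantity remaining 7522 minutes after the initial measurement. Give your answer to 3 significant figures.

Convert the elapsed time: 7522 minutes = 125.367 hours.
Number of half-lives: n = 125.367/75.36 ≈ 1.6636.
Remaining = 232.2 × (1/2)^1.6636 = 232.2 × 0.31566 ≈ 73.296 μg/L.

73.3 μg/L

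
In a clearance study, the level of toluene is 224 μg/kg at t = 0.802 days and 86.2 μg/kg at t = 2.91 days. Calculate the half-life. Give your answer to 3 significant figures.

1.53 days

Over Δt = 2.91 − 0.802 = 2.108 days, the level fell by a factor of 224/86.2 ≈ 2.5986.
n = log₂(2.5986) ≈ 1.3777 half-lives, so t½ = 2.108/1.3777 ≈ 1.53 days.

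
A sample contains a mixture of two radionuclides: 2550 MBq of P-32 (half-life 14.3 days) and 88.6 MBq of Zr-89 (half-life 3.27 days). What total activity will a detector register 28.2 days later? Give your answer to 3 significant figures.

P-32: 2550 × (1/2)^(28.2/14.3) = 2550 × (1/2)^1.972 ≈ 649.98 MBq.
Zr-89: 88.6 × (1/2)^(28.2/3.27) = 88.6 × (1/2)^8.6239 ≈ 0.22459 MBq.
Total = 649.98 + 0.22459 ≈ 650.21 MBq.

650 MBq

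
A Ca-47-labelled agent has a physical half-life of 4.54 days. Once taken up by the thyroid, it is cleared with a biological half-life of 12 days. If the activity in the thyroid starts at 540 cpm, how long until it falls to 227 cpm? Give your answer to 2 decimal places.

1/t_eff = 1/t_phys + 1/t_biol = 1/4.54 + 1/12 = 0.3036 per day.
t_eff = 4.54 × 12 / (4.54 + 12) ≈ 3.2938 days.
n = log₂(540/227) ≈ 1.2503; t = 1.2503 × 3.2938 ≈ 4.1182 days.

4.12 days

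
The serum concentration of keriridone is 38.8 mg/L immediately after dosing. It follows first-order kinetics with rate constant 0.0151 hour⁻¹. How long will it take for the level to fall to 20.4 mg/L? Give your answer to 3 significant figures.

42.6 hours

t½ = ln 2 / k = 0.69315 / 0.0151 ≈ 45.904 hours.
Fraction remaining = 20.4/38.8 ≈ 0.52577.
n = log₂(38.8/20.4) = ln(1.902)/ln 2 ≈ 0.92749 half-lives.
t = n × t½ = 0.92749 × 45.904 ≈ 42.575 hours.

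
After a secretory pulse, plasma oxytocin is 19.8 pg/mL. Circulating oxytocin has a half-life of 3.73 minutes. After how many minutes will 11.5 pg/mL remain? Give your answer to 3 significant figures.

2.92 minutes

Fraction remaining = 11.5/19.8 ≈ 0.58081.
n = log₂(19.8/11.5) = ln(1.7217)/ln 2 ≈ 0.78387 half-lives.
t = n × t½ = 0.78387 × 3.73 ≈ 2.9238 minutes.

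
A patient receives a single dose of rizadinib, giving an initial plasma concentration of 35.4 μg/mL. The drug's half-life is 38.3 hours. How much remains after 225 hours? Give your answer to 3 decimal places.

Number of half-lives: n = 225/38.3 ≈ 5.8747.
Remaining = 35.4 × (1/2)^5.8747 = 35.4 × 0.017043 ≈ 0.60332 μg/mL.

0.603 μg/mL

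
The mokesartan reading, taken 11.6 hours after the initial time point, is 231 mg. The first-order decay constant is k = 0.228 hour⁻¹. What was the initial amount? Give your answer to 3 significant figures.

t½ = ln 2 / k = 0.69315 / 0.228 ≈ 3.0401 hours.
Number of half-lives elapsed: n = 11.6/3.0401 ≈ 3.8156.
A₀ = A × 2^n = 231 × 2^3.8156 = 231 × 14.081 ≈ 3252.6 mg.

3250 mg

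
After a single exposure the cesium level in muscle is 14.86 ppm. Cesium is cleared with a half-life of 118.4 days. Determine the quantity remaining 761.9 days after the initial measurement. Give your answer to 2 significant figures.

0.17 ppm

Number of half-lives: n = 761.9/118.4 ≈ 6.435.
Remaining = 14.86 × (1/2)^6.435 = 14.86 × 0.011558 ≈ 0.17175 ppm.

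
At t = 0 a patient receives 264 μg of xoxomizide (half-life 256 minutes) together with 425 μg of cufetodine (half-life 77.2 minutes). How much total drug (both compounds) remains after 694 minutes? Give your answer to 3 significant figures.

41.2 μg

xoxomizide: 264 × (1/2)^(694/256) = 264 × (1/2)^2.7109 ≈ 40.321 μg.
cufetodine: 425 × (1/2)^(694/77.2) = 425 × (1/2)^8.9896 ≈ 0.83606 μg.
Total = 40.321 + 0.83606 ≈ 41.157 μg.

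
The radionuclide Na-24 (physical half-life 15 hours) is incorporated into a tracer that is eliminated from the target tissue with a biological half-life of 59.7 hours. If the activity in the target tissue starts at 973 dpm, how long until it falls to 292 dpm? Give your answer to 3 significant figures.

20.8 hours

1/t_eff = 1/t_phys + 1/t_biol = 1/15 + 1/59.7 = 0.083417 per hour.
t_eff = 15 × 59.7 / (15 + 59.7) ≈ 11.988 hours.
n = log₂(973/292) ≈ 1.7365; t = 1.7365 × 11.988 ≈ 20.817 hours.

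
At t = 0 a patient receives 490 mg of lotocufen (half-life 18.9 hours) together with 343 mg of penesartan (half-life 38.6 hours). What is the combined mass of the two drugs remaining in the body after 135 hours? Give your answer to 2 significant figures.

lotocufen: 490 × (1/2)^(135/18.9) = 490 × (1/2)^7.1429 ≈ 3.4672 mg.
penesartan: 343 × (1/2)^(135/38.6) = 343 × (1/2)^3.4974 ≈ 30.372 mg.
Total = 3.4672 + 30.372 ≈ 33.839 mg.

34 mg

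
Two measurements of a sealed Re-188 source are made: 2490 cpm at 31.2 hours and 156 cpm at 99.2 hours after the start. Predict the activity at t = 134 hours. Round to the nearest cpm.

Over Δt = 99.2 − 31.2 = 68 hours, the level fell by a factor of 2490/156 ≈ 15.962.
n = log₂(15.962) ≈ 3.9965 half-lives, so t½ = 68/3.9965 ≈ 17.015 hours.
From t = 99.2 to t = 134: 156 × (1/2)^((134−99.2)/17.015) ≈ 37.795 cpm.

38 cpm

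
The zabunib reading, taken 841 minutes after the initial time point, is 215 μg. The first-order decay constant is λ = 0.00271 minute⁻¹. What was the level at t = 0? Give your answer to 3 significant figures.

t½ = ln 2 / λ = 0.69315 / 0.00271 ≈ 255.77 minutes.
Number of half-lives elapsed: n = 841/255.77 ≈ 3.2881.
A₀ = A × 2^n = 215 × 2^3.2881 = 215 × 9.768 ≈ 2100.1 μg.

2100 μg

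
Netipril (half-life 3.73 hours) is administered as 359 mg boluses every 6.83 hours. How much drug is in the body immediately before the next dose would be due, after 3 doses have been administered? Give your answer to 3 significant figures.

137 mg

The 3 doses were given 20.49, 13.66, 6.83 hours ago.
Total = 359·(1/2)^(20.49/3.73) + 359·(1/2)^(13.66/3.73) + 359·(1/2)^(6.83/3.73)
      = 7.9698 + 28.357 + 100.9 ≈ 137.22 mg.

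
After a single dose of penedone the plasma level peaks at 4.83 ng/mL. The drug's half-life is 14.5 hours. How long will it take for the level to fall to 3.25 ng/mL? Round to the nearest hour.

8 hours

Fraction remaining = 3.25/4.83 ≈ 0.67288.
n = log₂(4.83/3.25) = ln(1.4862)/ln 2 ≈ 0.57158 half-lives.
t = n × t½ = 0.57158 × 14.5 ≈ 8.288 hours.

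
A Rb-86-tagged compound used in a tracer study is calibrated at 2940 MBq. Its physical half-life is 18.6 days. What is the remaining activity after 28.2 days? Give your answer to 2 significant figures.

Number of half-lives: n = 28.2/18.6 ≈ 1.5161.
Remaining = 2940 × (1/2)^1.5161 = 2940 × 0.34962 ≈ 1027.9 MBq.

1000 MBq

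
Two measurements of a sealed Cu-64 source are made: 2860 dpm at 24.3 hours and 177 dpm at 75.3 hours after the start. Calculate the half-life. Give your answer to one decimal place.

12.7 hours

Over Δt = 75.3 − 24.3 = 51 hours, the level fell by a factor of 2860/177 ≈ 16.158.
n = log₂(16.158) ≈ 4.0142 half-lives, so t½ = 51/4.0142 ≈ 12.705 hours.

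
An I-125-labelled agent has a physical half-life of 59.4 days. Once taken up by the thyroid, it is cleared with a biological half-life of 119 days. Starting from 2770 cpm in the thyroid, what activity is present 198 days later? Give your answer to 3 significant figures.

1/t_eff = 1/t_phys + 1/t_biol = 1/59.4 + 1/119 = 0.025238 per day.
t_eff = 59.4 × 119 / (59.4 + 119) ≈ 39.622 days.
Remaining = 2770 × (1/2)^(198/39.622) = 2770 × (1/2)^4.9972 ≈ 86.731 cpm.

86.7 cpm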